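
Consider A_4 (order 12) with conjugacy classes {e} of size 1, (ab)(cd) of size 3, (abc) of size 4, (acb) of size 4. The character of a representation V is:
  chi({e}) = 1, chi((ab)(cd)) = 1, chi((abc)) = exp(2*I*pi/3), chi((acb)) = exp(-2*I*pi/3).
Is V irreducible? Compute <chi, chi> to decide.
Irreducible: <chi, chi> = 1.

Explanation: <chi, chi> = (1/|G|) sum_C |C| * |chi(C)|^2 = (1/12)[1*|1|^2 + 3*|1|^2 + 4*|exp(2*I*pi/3)|^2 + 4*|exp(-2*I*pi/3)|^2]
  = (1/12)[(1) + (3) + (4) + (4)] = 12/12 = 1.
(Exp terms are combined using exp(i*s)*conj(exp(i*t)) = exp(i*(s-t)), and sums of them are collapsed using the identity that for every m > 1 the m distinct m-th roots of unity sum to 0, e.g. 1 + exp(2*I*pi/3) + exp(-2*I*pi/3) = 0.)
A character is irreducible iff <chi, chi> = 1, so this representation is irreducible.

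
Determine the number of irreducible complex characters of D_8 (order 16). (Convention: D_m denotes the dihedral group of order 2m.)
7

Details: The number of irreducible complex representations of a finite group equals its number of conjugacy classes. D_8 has 7 conjugacy classes (n/2 + 3 for n even), so D_8 (order 16) has exactly 7 irreducible complex representations.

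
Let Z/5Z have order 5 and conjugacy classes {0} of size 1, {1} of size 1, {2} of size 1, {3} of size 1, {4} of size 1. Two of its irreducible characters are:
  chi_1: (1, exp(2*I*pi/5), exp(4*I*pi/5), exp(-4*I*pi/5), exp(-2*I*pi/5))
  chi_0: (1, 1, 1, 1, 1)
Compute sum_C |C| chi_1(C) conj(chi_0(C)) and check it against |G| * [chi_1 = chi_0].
Sum = 0; so <chi_1, chi_0> = 0 (distinct irreducibles are orthogonal).

Solution. Compute term by term over conjugacy classes (|C| * chi_1(C) * conj(chi_0(C))):
  1*(1)*conj(1) + 1*(exp(2*I*pi/5))*conj(1) + 1*(exp(4*I*pi/5))*conj(1) + 1*(exp(-4*I*pi/5))*conj(1) + 1*(exp(-2*I*pi/5))*conj(1)
  = (1) + (exp(2*I*pi/5)) + (exp(4*I*pi/5)) + (exp(-4*I*pi/5)) + (exp(-2*I*pi/5))
  = 0.
(Exp terms are combined using exp(i*s)*conj(exp(i*t)) = exp(i*(s-t)), and sums of them are collapsed using the identity that for every m > 1 the m distinct m-th roots of unity sum to 0, e.g. 1 + exp(2*I*pi/3) + exp(-2*I*pi/3) = 0.)
Dividing by |G| = 5 gives 0/5 = 0, matching the row-orthogonality relation <chi_1, chi_0> = [chi_1 = chi_0].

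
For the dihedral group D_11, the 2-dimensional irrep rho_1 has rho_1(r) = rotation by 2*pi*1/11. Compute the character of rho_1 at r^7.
chi_{rho_1}(r^7) = 2*cos(2*pi*1*7/11) = -2*cos(3*pi/11)

Argument: rho_1(r^7) is rotation by angle 2*pi*1*7/11, whose trace is 2*cos(2*pi*1*7/11) = -2*cos(3*pi/11).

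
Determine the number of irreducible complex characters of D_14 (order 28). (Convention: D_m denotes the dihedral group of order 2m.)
10

The number of irreducible complex representations of a finite group equals its number of conjugacy classes. D_14 has 10 conjugacy classes (n/2 + 3 for n even), so D_14 (order 28) has exactly 10 irreducible complex representations.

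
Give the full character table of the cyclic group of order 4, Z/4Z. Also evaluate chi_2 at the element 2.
Character table of Z/4Z (irreps indexed chi_0,...,chi_3 with chi_k(m) = zeta_4^(k*m), zeta_4 = exp(2*pi*i/4)):
  irrep \ class  {0} (size 1)  {1} (size 1)  {2} (size 1)  {3} (size 1)
  chi_0          1             1             1             1           
  chi_1          1             I             -1            -I          
  chi_2          1             -1            1             -1          
  chi_3          1             -I            -1            I           

Spot check: chi_2(2) = zeta_4^(2*2) = zeta_4^4 = 1.

Explanation: Z/4Z is abelian, so all 4 irreducible complex representations are 1-dimensional. They are given by chi_k(m) = zeta_4^(k*m) for k = 0,...,3. Row orthogonality: sum_m chi_k(m) conj(chi_l(m)) = 4 * [k = l].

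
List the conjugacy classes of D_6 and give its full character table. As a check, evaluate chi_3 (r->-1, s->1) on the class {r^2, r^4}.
Conjugacy classes: {e} of size 1, {r^3} of size 1, {r^1, r^5} of size 2, {r^2, r^4} of size 2, {s, sr^2, ...} of size 3, {sr, sr^3, ...} of size 3.
Character table:
  irrep \ class              {e} (size 1)  {r^3} (size 1)  {r^1, r^5} (size 2)  {r^2, r^4} (size 2)  {s, sr^2, ...} (size 3)  {sr, sr^3, ...} (size 3)
  chi_1 (triv)               1             1               1                    1                    1                        1                       
  chi_2 (sign: r->1, s->-1)  1             1               1                    1                    -1                       -1                      
  chi_3 (r->-1, s->1)        1             -1              -1                   1                    1                        -1                      
  chi_4 (r->-1, s->-1)       1             -1              -1                   1                    -1                       1                       
  chi_5 (2d, j=1)            2             -2              1                    -1                   0                        0                       
  chi_6 (2d, j=2)            2             2               -1                   -1                   0                        0                       

Spot check: chi_3 (r->-1, s->1) on {r^2, r^4} = 1.

Argument: D_6 has order 2*6 = 12 with 6 conjugacy classes, hence 6 irreducibles. Sum of squared dims 1 + 1 + 1 + 1 + 4 + 4 = 12 = |G|. Linear characters come from the abelianisation; the 2-dimensional irreps have character r^k -> 2*cos(2*pi*j*k/6), reflections -> 0.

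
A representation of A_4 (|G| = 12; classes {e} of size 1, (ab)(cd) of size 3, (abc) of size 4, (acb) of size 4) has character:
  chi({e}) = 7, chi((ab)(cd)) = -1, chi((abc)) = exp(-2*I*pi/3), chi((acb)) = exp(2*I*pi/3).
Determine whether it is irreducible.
Not irreducible (reducible): <chi, chi> = 5 > 1.

Derivation: <chi, chi> = (1/|G|) sum_C |C| * |chi(C)|^2 = (1/12)[1*|7|^2 + 3*|-1|^2 + 4*|exp(-2*I*pi/3)|^2 + 4*|exp(2*I*pi/3)|^2]
  = (1/12)[(49) + (3) + (4) + (4)] = 60/12 = 5.
(Exp terms are combined using exp(i*s)*conj(exp(i*t)) = exp(i*(s-t)), and sums of them are collapsed using the identity that for every m > 1 the m distinct m-th roots of unity sum to 0, e.g. 1 + exp(2*I*pi/3) + exp(-2*I*pi/3) = 0.)
A character is irreducible iff <chi, chi> = 1, so this representation is reducible.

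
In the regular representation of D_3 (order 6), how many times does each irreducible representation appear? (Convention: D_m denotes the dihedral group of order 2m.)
Each irreducible V_i of dimension d_i appears with multiplicity d_i, i.e. rho_reg = (direct sum over all irreducibles V_i) d_i V_i. The irreducible dimensions for D_3 are 1, 1, 2: 2 irreducibles of dimension 1, each with multiplicity 1; 1 irreducible of dimension 2, with multiplicity 2. Total dimension 2*1*1 + 1*2*2 = 6 = |G|.

Justification: General theorem: in the regular representation of a finite group G, each irreducible appears with multiplicity equal to its dimension. Check: dim(rho_reg) = sum d_i^2 = 1 + 1 + 4 = 6 = |G|.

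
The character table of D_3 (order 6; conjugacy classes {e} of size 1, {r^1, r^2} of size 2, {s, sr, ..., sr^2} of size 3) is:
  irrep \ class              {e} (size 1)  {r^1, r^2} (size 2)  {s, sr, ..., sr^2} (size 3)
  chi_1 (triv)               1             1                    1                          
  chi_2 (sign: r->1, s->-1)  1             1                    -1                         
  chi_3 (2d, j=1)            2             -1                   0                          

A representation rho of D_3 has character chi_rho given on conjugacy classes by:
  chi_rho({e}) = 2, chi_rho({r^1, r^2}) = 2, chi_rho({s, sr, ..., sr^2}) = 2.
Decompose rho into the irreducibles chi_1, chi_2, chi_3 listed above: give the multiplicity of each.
Multiplicities: chi_1: 2, chi_2: 0, chi_3: 0.

Details: Use <chi_rho, chi> = (1/|G|) sum_C |C| * chi_rho(C) * conj(chi(C)) with |G| = 6 for each irreducible chi in the table:
  <chi_rho, chi_1> = (1/6)[1*(2)*conj(1) + 2*(2)*conj(1) + 3*(2)*conj(1)]
      = (1/6)[(2) + (4) + (6)] = 12/6 = 2
  <chi_rho, chi_2> = (1/6)[1*(2)*conj(1) + 2*(2)*conj(1) + 3*(2)*conj(-1)]
      = (1/6)[(2) + (4) + (-6)] = 0/6 = 0
  <chi_rho, chi_3> = (1/6)[1*(2)*conj(2) + 2*(2)*conj(-1) + 3*(2)*conj(0)]
      = (1/6)[(4) + (-4) + (0)] = 0/6 = 0
Dimension check: dim(rho) = sum (mult * dim) = 2*1 + 0*1 + 0*2 = 2 = chi_rho(e) = 2.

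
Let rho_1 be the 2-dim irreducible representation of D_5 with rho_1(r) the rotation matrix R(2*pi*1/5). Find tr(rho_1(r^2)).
chi_{rho_1}(r^2) = 2*cos(2*pi*1*2/5) = -sqrt(5)/2 - 1/2

Justification: rho_1(r^2) is rotation by angle 2*pi*1*2/5, whose trace is 2*cos(2*pi*1*2/5) = -sqrt(5)/2 - 1/2.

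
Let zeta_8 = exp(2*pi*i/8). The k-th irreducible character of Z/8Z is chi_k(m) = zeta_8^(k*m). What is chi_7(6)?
chi_7(6) = zeta_8^42 = I

Proof sketch: chi_7(6) = zeta_8^(7*6) = zeta_8^42. Since zeta_8^8 = 1, this equals zeta_8^2 = exp(2*pi*i*2/8) = I.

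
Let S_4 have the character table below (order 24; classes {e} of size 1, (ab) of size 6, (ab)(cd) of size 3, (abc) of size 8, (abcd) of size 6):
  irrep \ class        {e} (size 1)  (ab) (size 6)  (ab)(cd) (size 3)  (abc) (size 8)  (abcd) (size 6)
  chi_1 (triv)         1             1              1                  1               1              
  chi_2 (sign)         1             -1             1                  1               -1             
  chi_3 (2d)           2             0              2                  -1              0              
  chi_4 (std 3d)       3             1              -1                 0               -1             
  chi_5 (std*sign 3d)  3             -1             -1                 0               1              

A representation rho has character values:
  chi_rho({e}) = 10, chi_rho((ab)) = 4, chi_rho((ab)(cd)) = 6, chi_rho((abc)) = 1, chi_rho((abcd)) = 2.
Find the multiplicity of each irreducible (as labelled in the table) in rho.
Multiplicities: chi_1: 3, chi_2: 0, chi_3: 2, chi_4: 1, chi_5: 0.

Details: Use <chi_rho, chi> = (1/|G|) sum_C |C| * chi_rho(C) * conj(chi(C)) with |G| = 24 for each irreducible chi in the table:
  <chi_rho, chi_1> = (1/24)[1*(10)*conj(1) + 6*(4)*conj(1) + 3*(6)*conj(1) + 8*(1)*conj(1) + 6*(2)*conj(1)]
      = (1/24)[(10) + (24) + (18) + (8) + (12)] = 72/24 = 3
  <chi_rho, chi_2> = (1/24)[1*(10)*conj(1) + 6*(4)*conj(-1) + 3*(6)*conj(1) + 8*(1)*conj(1) + 6*(2)*conj(-1)]
      = (1/24)[(10) + (-24) + (18) + (8) + (-12)] = 0/24 = 0
  <chi_rho, chi_3> = (1/24)[1*(10)*conj(2) + 6*(4)*conj(0) + 3*(6)*conj(2) + 8*(1)*conj(-1) + 6*(2)*conj(0)]
      = (1/24)[(20) + (0) + (36) + (-8) + (0)] = 48/24 = 2
  <chi_rho, chi_4> = (1/24)[1*(10)*conj(3) + 6*(4)*conj(1) + 3*(6)*conj(-1) + 8*(1)*conj(0) + 6*(2)*conj(-1)]
      = (1/24)[(30) + (24) + (-18) + (0) + (-12)] = 24/24 = 1
  <chi_rho, chi_5> = (1/24)[1*(10)*conj(3) + 6*(4)*conj(-1) + 3*(6)*conj(-1) + 8*(1)*conj(0) + 6*(2)*conj(1)]
      = (1/24)[(30) + (-24) + (-18) + (0) + (12)] = 0/24 = 0
Dimension check: dim(rho) = sum (mult * dim) = 3*1 + 0*1 + 2*2 + 1*3 + 0*3 = 10 = chi_rho(e) = 10.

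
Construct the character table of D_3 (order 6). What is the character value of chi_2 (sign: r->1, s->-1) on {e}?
Conjugacy classes: {e} of size 1, {r^1, r^2} of size 2, {s, sr, ..., sr^2} of size 3.
Character table:
  irrep \ class              {e} (size 1)  {r^1, r^2} (size 2)  {s, sr, ..., sr^2} (size 3)
  chi_1 (triv)               1             1                    1                          
  chi_2 (sign: r->1, s->-1)  1             1                    -1                         
  chi_3 (2d, j=1)            2             -1                   0                          

Spot check: chi_2 (sign: r->1, s->-1) on {e} = 1.

Argument: D_3 has order 2*3 = 6 with 3 conjugacy classes, hence 3 irreducibles. Sum of squared dims 1 + 1 + 4 = 6 = |G|. Linear characters come from the abelianisation; the 2-dimensional irreps have character r^k -> 2*cos(2*pi*j*k/3), reflections -> 0.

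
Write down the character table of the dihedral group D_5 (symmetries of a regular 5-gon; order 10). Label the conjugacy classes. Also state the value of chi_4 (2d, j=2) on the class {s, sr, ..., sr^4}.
Conjugacy classes: {e} of size 1, {r^1, r^4} of size 2, {r^2, r^3} of size 2, {s, sr, ..., sr^4} of size 5.
Character table:
  irrep \ class              {e} (size 1)  {r^1, r^4} (size 2)  {r^2, r^3} (size 2)  {s, sr, ..., sr^4} (size 5)
  chi_1 (triv)               1             1                    1                    1                          
  chi_2 (sign: r->1, s->-1)  1             1                    1                    -1                         
  chi_3 (2d, j=1)            2             -1/2 + sqrt(5)/2     -sqrt(5)/2 - 1/2     0                          
  chi_4 (2d, j=2)            2             -sqrt(5)/2 - 1/2     -1/2 + sqrt(5)/2     0                          

Spot check: chi_4 (2d, j=2) on {s, sr, ..., sr^4} = 0.

Argument: D_5 has order 2*5 = 10 with 4 conjugacy classes, hence 4 irreducibles. Sum of squared dims 1 + 1 + 4 + 4 = 10 = |G|. Linear characters come from the abelianisation; the 2-dimensional irreps have character r^k -> 2*cos(2*pi*j*k/5), reflections -> 0.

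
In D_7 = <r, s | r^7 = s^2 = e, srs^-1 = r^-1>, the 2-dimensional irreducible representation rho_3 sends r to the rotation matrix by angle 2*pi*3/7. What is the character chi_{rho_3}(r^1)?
chi_{rho_3}(r^1) = 2*cos(2*pi*3*1/7) = -2*cos(pi/7)

Derivation: rho_3(r^1) is rotation by angle 2*pi*3*1/7, whose trace is 2*cos(2*pi*3*1/7) = -2*cos(pi/7).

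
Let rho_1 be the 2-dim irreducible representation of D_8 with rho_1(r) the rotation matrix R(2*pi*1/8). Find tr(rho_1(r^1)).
chi_{rho_1}(r^1) = 2*cos(2*pi*1*1/8) = sqrt(2)

Explanation: rho_1(r^1) is rotation by angle 2*pi*1*1/8, whose trace is 2*cos(2*pi*1*1/8) = sqrt(2).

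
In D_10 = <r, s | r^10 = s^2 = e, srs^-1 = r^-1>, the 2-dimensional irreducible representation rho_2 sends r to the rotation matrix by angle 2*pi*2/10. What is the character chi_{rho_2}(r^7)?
chi_{rho_2}(r^7) = 2*cos(2*pi*2*7/10) = -sqrt(5)/2 - 1/2

Explanation: rho_2(r^7) is rotation by angle 2*pi*2*7/10, whose trace is 2*cos(2*pi*2*7/10) = -sqrt(5)/2 - 1/2.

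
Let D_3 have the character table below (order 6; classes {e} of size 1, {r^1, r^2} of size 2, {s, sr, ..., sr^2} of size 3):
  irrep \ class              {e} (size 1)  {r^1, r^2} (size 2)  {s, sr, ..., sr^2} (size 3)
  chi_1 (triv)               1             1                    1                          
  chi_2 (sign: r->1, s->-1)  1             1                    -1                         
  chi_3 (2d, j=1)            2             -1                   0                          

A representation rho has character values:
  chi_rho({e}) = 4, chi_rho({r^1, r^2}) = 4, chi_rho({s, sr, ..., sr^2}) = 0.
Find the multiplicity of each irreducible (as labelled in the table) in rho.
Multiplicities: chi_1: 2, chi_2: 2, chi_3: 0.

Working: Use <chi_rho, chi> = (1/|G|) sum_C |C| * chi_rho(C) * conj(chi(C)) with |G| = 6 for each irreducible chi in the table:
  <chi_rho, chi_1> = (1/6)[1*(4)*conj(1) + 2*(4)*conj(1) + 3*(0)*conj(1)]
      = (1/6)[(4) + (8) + (0)] = 12/6 = 2
  <chi_rho, chi_2> = (1/6)[1*(4)*conj(1) + 2*(4)*conj(1) + 3*(0)*conj(-1)]
      = (1/6)[(4) + (8) + (0)] = 12/6 = 2
  <chi_rho, chi_3> = (1/6)[1*(4)*conj(2) + 2*(4)*conj(-1) + 3*(0)*conj(0)]
      = (1/6)[(8) + (-8) + (0)] = 0/6 = 0
Dimension check: dim(rho) = sum (mult * dim) = 2*1 + 2*1 + 0*2 = 4 = chi_rho(e) = 4.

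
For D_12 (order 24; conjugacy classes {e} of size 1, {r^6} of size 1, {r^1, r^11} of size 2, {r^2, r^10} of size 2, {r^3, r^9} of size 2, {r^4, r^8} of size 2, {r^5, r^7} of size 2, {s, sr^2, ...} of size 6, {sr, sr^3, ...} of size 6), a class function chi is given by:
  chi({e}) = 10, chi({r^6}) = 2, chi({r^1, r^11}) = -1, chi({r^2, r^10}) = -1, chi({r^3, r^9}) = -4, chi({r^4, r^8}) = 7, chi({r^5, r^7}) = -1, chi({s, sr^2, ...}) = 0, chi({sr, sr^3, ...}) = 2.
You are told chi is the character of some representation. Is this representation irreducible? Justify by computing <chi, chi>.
Not irreducible (reducible): <chi, chi> = 11 > 1.

Argument: <chi, chi> = (1/|G|) sum_C |C| * |chi(C)|^2 = (1/24)[1*|10|^2 + 1*|2|^2 + 2*|-1|^2 + 2*|-1|^2 + 2*|-4|^2 + 2*|7|^2 + 2*|-1|^2 + 6*|0|^2 + 6*|2|^2]
  = (1/24)[(100) + (4) + (2) + (2) + (32) + (98) + (2) + (0) + (24)] = 264/24 = 11.
A character is irreducible iff <chi, chi> = 1, so this representation is reducible.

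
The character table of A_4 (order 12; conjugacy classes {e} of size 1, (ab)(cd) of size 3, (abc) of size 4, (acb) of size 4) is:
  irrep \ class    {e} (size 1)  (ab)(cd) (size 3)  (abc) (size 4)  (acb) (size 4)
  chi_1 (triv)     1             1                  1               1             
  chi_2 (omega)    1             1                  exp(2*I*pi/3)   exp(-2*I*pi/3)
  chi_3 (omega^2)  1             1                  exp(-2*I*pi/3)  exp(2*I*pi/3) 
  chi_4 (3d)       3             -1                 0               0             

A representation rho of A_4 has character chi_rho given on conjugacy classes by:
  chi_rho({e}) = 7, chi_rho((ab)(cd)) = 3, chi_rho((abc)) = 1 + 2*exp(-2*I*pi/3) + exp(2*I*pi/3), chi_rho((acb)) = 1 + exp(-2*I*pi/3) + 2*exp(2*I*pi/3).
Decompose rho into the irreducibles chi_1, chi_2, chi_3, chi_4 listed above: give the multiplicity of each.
Multiplicities: chi_1: 1, chi_2: 1, chi_3: 2, chi_4: 1.

Why: Use <chi_rho, chi> = (1/|G|) sum_C |C| * chi_rho(C) * conj(chi(C)) with |G| = 12 for each irreducible chi in the table:
  <chi_rho, chi_1> = (1/12)[1*(7)*conj(1) + 3*(3)*conj(1) + 4*(1 + 2*exp(-2*I*pi/3) + exp(2*I*pi/3))*conj(1) + 4*(1 + exp(-2*I*pi/3) + 2*exp(2*I*pi/3))*conj(1)]
      = (1/12)[(7) + (9) + (4 + 8*exp(-2*I*pi/3) + 4*exp(2*I*pi/3)) + (4 + 4*exp(-2*I*pi/3) + 8*exp(2*I*pi/3))] = 12/12 = 1
  <chi_rho, chi_2> = (1/12)[1*(7)*conj(1) + 3*(3)*conj(1) + 4*(1 + 2*exp(-2*I*pi/3) + exp(2*I*pi/3))*conj(exp(2*I*pi/3)) + 4*(1 + exp(-2*I*pi/3) + 2*exp(2*I*pi/3))*conj(exp(-2*I*pi/3))]
      = (1/12)[(7) + (9) + (4 + 4*exp(-2*I*pi/3) + 8*exp(2*I*pi/3)) + (4 + 8*exp(-2*I*pi/3) + 4*exp(2*I*pi/3))] = 12/12 = 1
  <chi_rho, chi_3> = (1/12)[1*(7)*conj(1) + 3*(3)*conj(1) + 4*(1 + 2*exp(-2*I*pi/3) + exp(2*I*pi/3))*conj(exp(-2*I*pi/3)) + 4*(1 + exp(-2*I*pi/3) + 2*exp(2*I*pi/3))*conj(exp(2*I*pi/3))]
      = (1/12)[(7) + (9) + (4) + (4)] = 24/12 = 2
  <chi_rho, chi_4> = (1/12)[1*(7)*conj(3) + 3*(3)*conj(-1) + 4*(1 + 2*exp(-2*I*pi/3) + exp(2*I*pi/3))*conj(0) + 4*(1 + exp(-2*I*pi/3) + 2*exp(2*I*pi/3))*conj(0)]
      = (1/12)[(21) + (-9) + (0) + (0)] = 12/12 = 1
(Exp terms are combined using exp(i*s)*conj(exp(i*t)) = exp(i*(s-t)), and sums of them are collapsed using the identity that for every m > 1 the m distinct m-th roots of unity sum to 0, e.g. 1 + exp(2*I*pi/3) + exp(-2*I*pi/3) = 0.)
Dimension check: dim(rho) = sum (mult * dim) = 1*1 + 1*1 + 2*1 + 1*3 = 7 = chi_rho(e) = 7.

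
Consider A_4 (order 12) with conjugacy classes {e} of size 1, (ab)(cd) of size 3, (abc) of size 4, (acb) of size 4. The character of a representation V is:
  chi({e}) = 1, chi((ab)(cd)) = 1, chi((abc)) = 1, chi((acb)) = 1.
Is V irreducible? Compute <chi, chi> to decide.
Irreducible: <chi, chi> = 1.

Justification: <chi, chi> = (1/|G|) sum_C |C| * |chi(C)|^2 = (1/12)[1*|1|^2 + 3*|1|^2 + 4*|1|^2 + 4*|1|^2]
  = (1/12)[(1) + (3) + (4) + (4)] = 12/12 = 1.
(Exp terms are combined using exp(i*s)*conj(exp(i*t)) = exp(i*(s-t)), and sums of them are collapsed using the identity that for every m > 1 the m distinct m-th roots of unity sum to 0, e.g. 1 + exp(2*I*pi/3) + exp(-2*I*pi/3) = 0.)
A character is irreducible iff <chi, chi> = 1, so this representation is irreducible.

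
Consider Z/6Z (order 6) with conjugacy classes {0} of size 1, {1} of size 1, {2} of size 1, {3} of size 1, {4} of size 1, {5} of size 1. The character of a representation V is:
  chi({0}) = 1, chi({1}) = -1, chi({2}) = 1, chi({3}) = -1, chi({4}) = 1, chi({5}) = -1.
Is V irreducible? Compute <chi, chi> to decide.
Irreducible: <chi, chi> = 1.

Details: <chi, chi> = (1/|G|) sum_C |C| * |chi(C)|^2 = (1/6)[1*|1|^2 + 1*|-1|^2 + 1*|1|^2 + 1*|-1|^2 + 1*|1|^2 + 1*|-1|^2]
  = (1/6)[(1) + (1) + (1) + (1) + (1) + (1)] = 6/6 = 1.
(Exp terms are combined using exp(i*s)*conj(exp(i*t)) = exp(i*(s-t)), and sums of them are collapsed using the identity that for every m > 1 the m distinct m-th roots of unity sum to 0, e.g. 1 + exp(2*I*pi/3) + exp(-2*I*pi/3) = 0.)
A character is irreducible iff <chi, chi> = 1, so this representation is irreducible.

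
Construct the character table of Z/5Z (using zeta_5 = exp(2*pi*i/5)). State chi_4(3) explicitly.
Character table of Z/5Z (irreps indexed chi_0,...,chi_4 with chi_k(m) = zeta_5^(k*m), zeta_5 = exp(2*pi*i/5)):
  irrep \ class  {0} (size 1)  {1} (size 1)    {2} (size 1)    {3} (size 1)    {4} (size 1)  
  chi_0          1             1               1               1               1             
  chi_1          1             exp(2*I*pi/5)   exp(4*I*pi/5)   exp(-4*I*pi/5)  exp(-2*I*pi/5)
  chi_2          1             exp(4*I*pi/5)   exp(-2*I*pi/5)  exp(2*I*pi/5)   exp(-4*I*pi/5)
  chi_3          1             exp(-4*I*pi/5)  exp(2*I*pi/5)   exp(-2*I*pi/5)  exp(4*I*pi/5) 
  chi_4          1             exp(-2*I*pi/5)  exp(-4*I*pi/5)  exp(4*I*pi/5)   exp(2*I*pi/5) 

Spot check: chi_4(3) = zeta_5^(4*3) = zeta_5^12 = exp(4*I*pi/5).

Why: Z/5Z is abelian, so all 5 irreducible complex representations are 1-dimensional. They are given by chi_k(m) = zeta_5^(k*m) for k = 0,...,4. Row orthogonality: sum_m chi_k(m) conj(chi_l(m)) = 5 * [k = l].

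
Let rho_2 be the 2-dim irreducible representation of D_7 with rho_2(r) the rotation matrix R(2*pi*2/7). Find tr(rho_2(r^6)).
chi_{rho_2}(r^6) = 2*cos(2*pi*2*6/7) = -2*cos(3*pi/7)

Solution. rho_2(r^6) is rotation by angle 2*pi*2*6/7, whose trace is 2*cos(2*pi*2*6/7) = -2*cos(3*pi/7).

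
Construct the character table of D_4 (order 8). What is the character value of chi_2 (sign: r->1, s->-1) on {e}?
Conjugacy classes: {e} of size 1, {r^2} of size 1, {r^1, r^3} of size 2, {s, sr^2, ...} of size 2, {sr, sr^3, ...} of size 2.
Character table:
  irrep \ class              {e} (size 1)  {r^2} (size 1)  {r^1, r^3} (size 2)  {s, sr^2, ...} (size 2)  {sr, sr^3, ...} (size 2)
  chi_1 (triv)               1             1               1                    1                        1                       
  chi_2 (sign: r->1, s->-1)  1             1               1                    -1                       -1                      
  chi_3 (r->-1, s->1)        1             1               -1                   1                        -1                      
  chi_4 (r->-1, s->-1)       1             1               -1                   -1                       1                       
  chi_5 (2d, j=1)            2             -2              0                    0                        0                       

Spot check: chi_2 (sign: r->1, s->-1) on {e} = 1.

Reasoning: D_4 has order 2*4 = 8 with 5 conjugacy classes, hence 5 irreducibles. Sum of squared dims 1 + 1 + 1 + 1 + 4 = 8 = |G|. Linear characters come from the abelianisation; the 2-dimensional irreps have character r^k -> 2*cos(2*pi*j*k/4), reflections -> 0.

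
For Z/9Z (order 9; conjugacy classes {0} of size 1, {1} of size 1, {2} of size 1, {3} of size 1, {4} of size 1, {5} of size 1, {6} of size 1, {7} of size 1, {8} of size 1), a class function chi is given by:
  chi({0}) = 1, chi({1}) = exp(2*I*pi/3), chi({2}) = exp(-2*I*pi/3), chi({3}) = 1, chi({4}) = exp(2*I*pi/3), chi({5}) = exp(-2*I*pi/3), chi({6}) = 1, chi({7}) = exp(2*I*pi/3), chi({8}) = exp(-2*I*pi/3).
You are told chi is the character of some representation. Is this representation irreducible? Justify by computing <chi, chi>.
Irreducible: <chi, chi> = 1.

Argument: <chi, chi> = (1/|G|) sum_C |C| * |chi(C)|^2 = (1/9)[1*|1|^2 + 1*|exp(2*I*pi/3)|^2 + 1*|exp(-2*I*pi/3)|^2 + 1*|1|^2 + 1*|exp(2*I*pi/3)|^2 + 1*|exp(-2*I*pi/3)|^2 + 1*|1|^2 + 1*|exp(2*I*pi/3)|^2 + 1*|exp(-2*I*pi/3)|^2]
  = (1/9)[(1) + (1) + (1) + (1) + (1) + (1) + (1) + (1) + (1)] = 9/9 = 1.
(Exp terms are combined using exp(i*s)*conj(exp(i*t)) = exp(i*(s-t)), and sums of them are collapsed using the identity that for every m > 1 the m distinct m-th roots of unity sum to 0, e.g. 1 + exp(2*I*pi/3) + exp(-2*I*pi/3) = 0.)
A character is irreducible iff <chi, chi> = 1, so this representation is irreducible.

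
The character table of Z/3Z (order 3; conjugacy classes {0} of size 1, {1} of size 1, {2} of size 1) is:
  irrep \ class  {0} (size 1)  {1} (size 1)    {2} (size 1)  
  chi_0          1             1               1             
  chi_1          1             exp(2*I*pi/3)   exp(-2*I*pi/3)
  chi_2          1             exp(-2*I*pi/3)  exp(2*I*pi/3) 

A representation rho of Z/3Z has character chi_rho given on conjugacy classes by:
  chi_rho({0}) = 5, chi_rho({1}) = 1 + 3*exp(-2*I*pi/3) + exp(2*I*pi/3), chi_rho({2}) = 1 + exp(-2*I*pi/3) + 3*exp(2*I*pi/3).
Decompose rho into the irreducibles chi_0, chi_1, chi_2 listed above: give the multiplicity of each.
Multiplicities: chi_0: 1, chi_1: 1, chi_2: 3.

Use <chi_rho, chi> = (1/|G|) sum_C |C| * chi_rho(C) * conj(chi(C)) with |G| = 3 for each irreducible chi in the table:
  <chi_rho, chi_0> = (1/3)[1*(5)*conj(1) + 1*(1 + 3*exp(-2*I*pi/3) + exp(2*I*pi/3))*conj(1) + 1*(1 + exp(-2*I*pi/3) + 3*exp(2*I*pi/3))*conj(1)]
      = (1/3)[(5) + (1 + 3*exp(-2*I*pi/3) + exp(2*I*pi/3)) + (1 + exp(-2*I*pi/3) + 3*exp(2*I*pi/3))] = 3/3 = 1
  <chi_rho, chi_1> = (1/3)[1*(5)*conj(1) + 1*(1 + 3*exp(-2*I*pi/3) + exp(2*I*pi/3))*conj(exp(2*I*pi/3)) + 1*(1 + exp(-2*I*pi/3) + 3*exp(2*I*pi/3))*conj(exp(-2*I*pi/3))]
      = (1/3)[(5) + (1 + exp(-2*I*pi/3) + 3*exp(2*I*pi/3)) + (1 + 3*exp(-2*I*pi/3) + exp(2*I*pi/3))] = 3/3 = 1
  <chi_rho, chi_2> = (1/3)[1*(5)*conj(1) + 1*(1 + 3*exp(-2*I*pi/3) + exp(2*I*pi/3))*conj(exp(-2*I*pi/3)) + 1*(1 + exp(-2*I*pi/3) + 3*exp(2*I*pi/3))*conj(exp(2*I*pi/3))]
      = (1/3)[(5) + (2) + (2)] = 9/3 = 3
(Exp terms are combined using exp(i*s)*conj(exp(i*t)) = exp(i*(s-t)), and sums of them are collapsed using the identity that for every m > 1 the m distinct m-th roots of unity sum to 0, e.g. 1 + exp(2*I*pi/3) + exp(-2*I*pi/3) = 0.)
Dimension check: dim(rho) = sum (mult * dim) = 1*1 + 1*1 + 3*1 = 5 = chi_rho(e) = 5.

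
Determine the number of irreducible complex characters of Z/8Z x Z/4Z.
32

Proof sketch: The number of irreducible complex representations of a finite group equals its number of conjugacy classes. Z/8Z x Z/4Z is abelian of order 32, so every element is its own conjugacy class: 32 classes, so Z/8Z x Z/4Z (order 32) has exactly 32 irreducible complex representations.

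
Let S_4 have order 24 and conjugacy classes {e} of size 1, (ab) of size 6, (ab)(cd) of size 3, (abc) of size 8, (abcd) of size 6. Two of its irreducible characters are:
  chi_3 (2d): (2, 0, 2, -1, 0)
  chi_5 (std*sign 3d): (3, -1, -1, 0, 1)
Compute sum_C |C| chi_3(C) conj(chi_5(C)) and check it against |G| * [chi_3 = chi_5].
Sum = 0; so <chi_3, chi_5> = 0 (distinct irreducibles are orthogonal).

Argument: Compute term by term over conjugacy classes (|C| * chi_3(C) * conj(chi_5(C))):
  1*(2)*conj(3) + 6*(0)*conj(-1) + 3*(2)*conj(-1) + 8*(-1)*conj(0) + 6*(0)*conj(1)
  = (6) + (0) + (-6) + (0) + (0)
  = 0.
Dividing by |G| = 24 gives 0/24 = 0, matching the row-orthogonality relation <chi_3, chi_5> = [chi_3 = chi_5].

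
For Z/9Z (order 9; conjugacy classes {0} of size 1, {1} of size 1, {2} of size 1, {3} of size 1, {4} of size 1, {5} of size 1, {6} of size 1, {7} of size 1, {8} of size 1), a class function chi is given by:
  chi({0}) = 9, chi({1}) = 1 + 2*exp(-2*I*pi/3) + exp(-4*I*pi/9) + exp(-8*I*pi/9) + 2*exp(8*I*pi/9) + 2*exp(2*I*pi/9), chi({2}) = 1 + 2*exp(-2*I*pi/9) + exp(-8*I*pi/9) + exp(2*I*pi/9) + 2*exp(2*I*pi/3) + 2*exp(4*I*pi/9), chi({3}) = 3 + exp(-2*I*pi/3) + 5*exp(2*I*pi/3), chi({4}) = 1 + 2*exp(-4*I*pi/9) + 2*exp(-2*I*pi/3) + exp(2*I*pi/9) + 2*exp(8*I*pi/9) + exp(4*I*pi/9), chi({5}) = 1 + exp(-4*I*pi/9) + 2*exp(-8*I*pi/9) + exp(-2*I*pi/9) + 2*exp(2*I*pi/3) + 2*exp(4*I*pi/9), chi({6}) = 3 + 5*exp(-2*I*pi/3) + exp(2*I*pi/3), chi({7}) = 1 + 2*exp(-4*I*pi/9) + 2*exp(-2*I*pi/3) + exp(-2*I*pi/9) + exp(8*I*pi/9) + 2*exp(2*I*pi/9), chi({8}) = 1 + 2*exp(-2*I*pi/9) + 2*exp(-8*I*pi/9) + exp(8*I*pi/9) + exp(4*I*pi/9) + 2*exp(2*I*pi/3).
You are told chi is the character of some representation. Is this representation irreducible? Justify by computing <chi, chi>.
Not irreducible (reducible): <chi, chi> = 15 > 1.

Solution. <chi, chi> = (1/|G|) sum_C |C| * |chi(C)|^2 = (1/9)[1*|9|^2 + 1*|1 + 2*exp(-2*I*pi/3) + exp(-4*I*pi/9) + exp(-8*I*pi/9) + 2*exp(8*I*pi/9) + 2*exp(2*I*pi/9)|^2 + 1*|1 + 2*exp(-2*I*pi/9) + exp(-8*I*pi/9) + exp(2*I*pi/9) + 2*exp(2*I*pi/3) + 2*exp(4*I*pi/9)|^2 + 1*|3 + exp(-2*I*pi/3) + 5*exp(2*I*pi/3)|^2 + 1*|1 + 2*exp(-4*I*pi/9) + 2*exp(-2*I*pi/3) + exp(2*I*pi/9) + 2*exp(8*I*pi/9) + exp(4*I*pi/9)|^2 + 1*|1 + exp(-4*I*pi/9) + 2*exp(-8*I*pi/9) + exp(-2*I*pi/9) + 2*exp(2*I*pi/3) + 2*exp(4*I*pi/9)|^2 + 1*|3 + 5*exp(-2*I*pi/3) + exp(2*I*pi/3)|^2 + 1*|1 + 2*exp(-4*I*pi/9) + 2*exp(-2*I*pi/3) + exp(-2*I*pi/9) + exp(8*I*pi/9) + 2*exp(2*I*pi/9)|^2 + 1*|1 + 2*exp(-2*I*pi/9) + 2*exp(-8*I*pi/9) + exp(8*I*pi/9) + exp(4*I*pi/9) + 2*exp(2*I*pi/3)|^2]
  = (1/9)[(81) + (15 + 10*exp(-2*I*pi/3) + 6*exp(-4*I*pi/9) + 8*exp(-2*I*pi/9) + 9*exp(-8*I*pi/9) + 9*exp(8*I*pi/9) + 8*exp(2*I*pi/9) + 6*exp(4*I*pi/9) + 10*exp(2*I*pi/3)) + (15 + 10*exp(-2*I*pi/3) + 8*exp(-4*I*pi/9) + 9*exp(-2*I*pi/9) + 6*exp(-8*I*pi/9) + 6*exp(8*I*pi/9) + 9*exp(2*I*pi/9) + 8*exp(4*I*pi/9) + 10*exp(2*I*pi/3)) + (12) + (15 + 9*exp(-4*I*pi/9) + 10*exp(-2*I*pi/3) + 6*exp(-2*I*pi/9) + 8*exp(-8*I*pi/9) + 8*exp(8*I*pi/9) + 6*exp(2*I*pi/9) + 10*exp(2*I*pi/3) + 9*exp(4*I*pi/9)) + (15 + 9*exp(-4*I*pi/9) + 10*exp(-2*I*pi/3) + 6*exp(-2*I*pi/9) + 8*exp(-8*I*pi/9) + 8*exp(8*I*pi/9) + 6*exp(2*I*pi/9) + 10*exp(2*I*pi/3) + 9*exp(4*I*pi/9)) + (12) + (15 + 10*exp(-2*I*pi/3) + 8*exp(-4*I*pi/9) + 9*exp(-2*I*pi/9) + 6*exp(-8*I*pi/9) + 6*exp(8*I*pi/9) + 9*exp(2*I*pi/9) + 8*exp(4*I*pi/9) + 10*exp(2*I*pi/3)) + (15 + 10*exp(-2*I*pi/3) + 6*exp(-4*I*pi/9) + 8*exp(-2*I*pi/9) + 9*exp(-8*I*pi/9) + 9*exp(8*I*pi/9) + 8*exp(2*I*pi/9) + 6*exp(4*I*pi/9) + 10*exp(2*I*pi/3))] = 135/9 = 15.
(Exp terms are combined using exp(i*s)*conj(exp(i*t)) = exp(i*(s-t)), and sums of them are collapsed using the identity that for every m > 1 the m distinct m-th roots of unity sum to 0, e.g. 1 + exp(2*I*pi/3) + exp(-2*I*pi/3) = 0.)
A character is irreducible iff <chi, chi> = 1, so this representation is reducible.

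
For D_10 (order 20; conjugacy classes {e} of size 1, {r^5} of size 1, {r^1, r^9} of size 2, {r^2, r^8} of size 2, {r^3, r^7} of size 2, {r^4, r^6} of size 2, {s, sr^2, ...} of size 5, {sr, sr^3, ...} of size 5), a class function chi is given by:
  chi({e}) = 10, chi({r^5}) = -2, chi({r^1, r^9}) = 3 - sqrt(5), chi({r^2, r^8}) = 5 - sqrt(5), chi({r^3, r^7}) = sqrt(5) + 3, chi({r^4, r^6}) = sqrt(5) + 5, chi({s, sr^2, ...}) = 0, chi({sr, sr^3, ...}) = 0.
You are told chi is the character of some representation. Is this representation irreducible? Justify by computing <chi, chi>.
Not irreducible (reducible): <chi, chi> = 14 > 1.

<chi, chi> = (1/|G|) sum_C |C| * |chi(C)|^2 = (1/20)[1*|10|^2 + 1*|-2|^2 + 2*|3 - sqrt(5)|^2 + 2*|5 - sqrt(5)|^2 + 2*|sqrt(5) + 3|^2 + 2*|sqrt(5) + 5|^2 + 5*|0|^2 + 5*|0|^2]
  = (1/20)[(100) + (4) + (28 - 12*sqrt(5)) + (60 - 20*sqrt(5)) + (12*sqrt(5) + 28) + (20*sqrt(5) + 60) + (0) + (0)] = 280/20 = 14.
A character is irreducible iff <chi, chi> = 1, so this representation is reducible.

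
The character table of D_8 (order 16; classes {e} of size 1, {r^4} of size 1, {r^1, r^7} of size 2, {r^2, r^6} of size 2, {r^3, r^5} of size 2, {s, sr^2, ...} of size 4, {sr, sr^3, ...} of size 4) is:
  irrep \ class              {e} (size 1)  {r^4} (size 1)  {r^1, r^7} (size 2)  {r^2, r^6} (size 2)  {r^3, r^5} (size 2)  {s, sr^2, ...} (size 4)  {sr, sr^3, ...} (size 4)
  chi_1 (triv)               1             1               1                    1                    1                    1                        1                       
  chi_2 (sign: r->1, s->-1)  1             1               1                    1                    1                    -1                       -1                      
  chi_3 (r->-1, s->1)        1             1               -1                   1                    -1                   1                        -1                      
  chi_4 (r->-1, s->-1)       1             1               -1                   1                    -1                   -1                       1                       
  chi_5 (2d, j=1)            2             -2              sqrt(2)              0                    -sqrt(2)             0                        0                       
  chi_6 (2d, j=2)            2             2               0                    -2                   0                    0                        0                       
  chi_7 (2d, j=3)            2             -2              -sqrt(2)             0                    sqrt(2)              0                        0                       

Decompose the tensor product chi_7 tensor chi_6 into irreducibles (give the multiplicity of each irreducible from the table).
chi_7 tensor chi_6 = chi_5 + chi_7 (all other irreducibles have multiplicity 0).

Derivation: The character of a tensor product is the pointwise product (chi_7 * chi_6)(C) = chi_7(C) * chi_6(C):
  {e}: (2)*(2), {r^4}: (-2)*(2), {r^1, r^7}: (-sqrt(2))*(0), {r^2, r^6}: (0)*(-2), {r^3, r^5}: (sqrt(2))*(0), {s, sr^2, ...}: (0)*(0), {sr, sr^3, ...}: (0)*(0)
so (chi_7 * chi_6) takes values
  {e} -> 4, {r^4} -> -4, {r^1, r^7} -> 0, {r^2, r^6} -> 0, {r^3, r^5} -> 0, {s, sr^2, ...} -> 0, {sr, sr^3, ...} -> 0.
Now take the inner product of this character with each irreducible chi from the table, <chi_7*chi_6, chi> = (1/16) sum_C |C| (chi_7*chi_6)(C) conj(chi(C)):
  <chi_7*chi_6, chi_1> = (1/16)[1*(4)*conj(1) + 1*(-4)*conj(1) + 2*(0)*conj(1) + 2*(0)*conj(1) + 2*(0)*conj(1) + 4*(0)*conj(1) + 4*(0)*conj(1)]
      = (1/16)[(4) + (-4) + (0) + (0) + (0) + (0) + (0)] = 0/16 = 0
  <chi_7*chi_6, chi_2> = (1/16)[1*(4)*conj(1) + 1*(-4)*conj(1) + 2*(0)*conj(1) + 2*(0)*conj(1) + 2*(0)*conj(1) + 4*(0)*conj(-1) + 4*(0)*conj(-1)]
      = (1/16)[(4) + (-4) + (0) + (0) + (0) + (0) + (0)] = 0/16 = 0
  <chi_7*chi_6, chi_3> = (1/16)[1*(4)*conj(1) + 1*(-4)*conj(1) + 2*(0)*conj(-1) + 2*(0)*conj(1) + 2*(0)*conj(-1) + 4*(0)*conj(1) + 4*(0)*conj(-1)]
      = (1/16)[(4) + (-4) + (0) + (0) + (0) + (0) + (0)] = 0/16 = 0
  <chi_7*chi_6, chi_4> = (1/16)[1*(4)*conj(1) + 1*(-4)*conj(1) + 2*(0)*conj(-1) + 2*(0)*conj(1) + 2*(0)*conj(-1) + 4*(0)*conj(-1) + 4*(0)*conj(1)]
      = (1/16)[(4) + (-4) + (0) + (0) + (0) + (0) + (0)] = 0/16 = 0
  <chi_7*chi_6, chi_5> = (1/16)[1*(4)*conj(2) + 1*(-4)*conj(-2) + 2*(0)*conj(sqrt(2)) + 2*(0)*conj(0) + 2*(0)*conj(-sqrt(2)) + 4*(0)*conj(0) + 4*(0)*conj(0)]
      = (1/16)[(8) + (8) + (0) + (0) + (0) + (0) + (0)] = 16/16 = 1
  <chi_7*chi_6, chi_6> = (1/16)[1*(4)*conj(2) + 1*(-4)*conj(2) + 2*(0)*conj(0) + 2*(0)*conj(-2) + 2*(0)*conj(0) + 4*(0)*conj(0) + 4*(0)*conj(0)]
      = (1/16)[(8) + (-8) + (0) + (0) + (0) + (0) + (0)] = 0/16 = 0
  <chi_7*chi_6, chi_7> = (1/16)[1*(4)*conj(2) + 1*(-4)*conj(-2) + 2*(0)*conj(-sqrt(2)) + 2*(0)*conj(0) + 2*(0)*conj(sqrt(2)) + 4*(0)*conj(0) + 4*(0)*conj(0)]
      = (1/16)[(8) + (8) + (0) + (0) + (0) + (0) + (0)] = 16/16 = 1
Hence the multiplicities are chi_5: 1, chi_7: 1. Dimension check: dim(chi_7)*dim(chi_6) = 2*2 = 4 and sum (mult * dim) = 1*2 + 1*2 = 4.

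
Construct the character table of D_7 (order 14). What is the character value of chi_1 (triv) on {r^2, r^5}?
Conjugacy classes: {e} of size 1, {r^1, r^6} of size 2, {r^2, r^5} of size 2, {r^3, r^4} of size 2, {s, sr, ..., sr^6} of size 7.
Character table:
  irrep \ class              {e} (size 1)  {r^1, r^6} (size 2)  {r^2, r^5} (size 2)  {r^3, r^4} (size 2)  {s, sr, ..., sr^6} (size 7)
  chi_1 (triv)               1             1                    1                    1                    1                          
  chi_2 (sign: r->1, s->-1)  1             1                    1                    1                    -1                         
  chi_3 (2d, j=1)            2             2*cos(2*pi/7)        -2*cos(3*pi/7)       -2*cos(pi/7)         0                          
  chi_4 (2d, j=2)            2             -2*cos(3*pi/7)       -2*cos(pi/7)         2*cos(2*pi/7)        0                          
  chi_5 (2d, j=3)            2             -2*cos(pi/7)         2*cos(2*pi/7)        -2*cos(3*pi/7)       0                          

Spot check: chi_1 (triv) on {r^2, r^5} = 1.

Details: D_7 has order 2*7 = 14 with 5 conjugacy classes, hence 5 irreducibles. Sum of squared dims 1 + 1 + 4 + 4 + 4 = 14 = |G|. Linear characters come from the abelianisation; the 2-dimensional irreps have character r^k -> 2*cos(2*pi*j*k/7), reflections -> 0.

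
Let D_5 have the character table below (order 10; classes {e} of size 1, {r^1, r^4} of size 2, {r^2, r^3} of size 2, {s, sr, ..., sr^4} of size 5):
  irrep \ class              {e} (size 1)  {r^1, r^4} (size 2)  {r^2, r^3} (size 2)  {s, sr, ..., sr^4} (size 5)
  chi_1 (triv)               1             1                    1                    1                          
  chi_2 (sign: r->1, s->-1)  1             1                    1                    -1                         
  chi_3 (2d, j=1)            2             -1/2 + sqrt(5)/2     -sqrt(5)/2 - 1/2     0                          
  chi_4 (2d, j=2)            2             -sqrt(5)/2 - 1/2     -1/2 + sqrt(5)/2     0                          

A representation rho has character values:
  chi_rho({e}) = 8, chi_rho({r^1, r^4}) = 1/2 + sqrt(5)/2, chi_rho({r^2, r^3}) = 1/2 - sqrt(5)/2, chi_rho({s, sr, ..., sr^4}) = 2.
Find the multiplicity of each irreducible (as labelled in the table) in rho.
Multiplicities: chi_1: 2, chi_2: 0, chi_3: 2, chi_4: 1.

Use <chi_rho, chi> = (1/|G|) sum_C |C| * chi_rho(C) * conj(chi(C)) with |G| = 10 for each irreducible chi in the table:
  <chi_rho, chi_1> = (1/10)[1*(8)*conj(1) + 2*(1/2 + sqrt(5)/2)*conj(1) + 2*(1/2 - sqrt(5)/2)*conj(1) + 5*(2)*conj(1)]
      = (1/10)[(8) + (1 + sqrt(5)) + (1 - sqrt(5)) + (10)] = 20/10 = 2
  <chi_rho, chi_2> = (1/10)[1*(8)*conj(1) + 2*(1/2 + sqrt(5)/2)*conj(1) + 2*(1/2 - sqrt(5)/2)*conj(1) + 5*(2)*conj(-1)]
      = (1/10)[(8) + (1 + sqrt(5)) + (1 - sqrt(5)) + (-10)] = 0/10 = 0
  <chi_rho, chi_3> = (1/10)[1*(8)*conj(2) + 2*(1/2 + sqrt(5)/2)*conj(-1/2 + sqrt(5)/2) + 2*(1/2 - sqrt(5)/2)*conj(-sqrt(5)/2 - 1/2) + 5*(2)*conj(0)]
      = (1/10)[(16) + (2) + (2) + (0)] = 20/10 = 2
  <chi_rho, chi_4> = (1/10)[1*(8)*conj(2) + 2*(1/2 + sqrt(5)/2)*conj(-sqrt(5)/2 - 1/2) + 2*(1/2 - sqrt(5)/2)*conj(-1/2 + sqrt(5)/2) + 5*(2)*conj(0)]
      = (1/10)[(16) + (-3 - sqrt(5)) + (-3 + sqrt(5)) + (0)] = 10/10 = 1
Dimension check: dim(rho) = sum (mult * dim) = 2*1 + 0*1 + 2*2 + 1*2 = 8 = chi_rho(e) = 8.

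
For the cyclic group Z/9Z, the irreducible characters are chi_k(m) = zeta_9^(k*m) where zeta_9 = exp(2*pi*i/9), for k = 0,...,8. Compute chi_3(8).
chi_3(8) = zeta_9^24 = exp(-2*I*pi/3)

Reasoning: chi_3(8) = zeta_9^(3*8) = zeta_9^24. Since zeta_9^9 = 1, this equals zeta_9^6 = exp(2*pi*i*6/9) = exp(-2*I*pi/3).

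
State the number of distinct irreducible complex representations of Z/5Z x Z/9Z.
45

Reasoning: The number of irreducible complex representations of a finite group equals its number of conjugacy classes. Z/5Z x Z/9Z is abelian of order 45, so every element is its own conjugacy class: 45 classes, so Z/5Z x Z/9Z (order 45) has exactly 45 irreducible complex representations.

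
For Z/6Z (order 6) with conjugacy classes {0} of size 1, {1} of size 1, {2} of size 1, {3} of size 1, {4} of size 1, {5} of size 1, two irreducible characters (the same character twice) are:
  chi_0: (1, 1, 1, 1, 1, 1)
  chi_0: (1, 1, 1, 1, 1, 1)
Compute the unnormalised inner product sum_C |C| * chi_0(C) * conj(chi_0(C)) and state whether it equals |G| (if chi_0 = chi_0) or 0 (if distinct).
Sum = 6 = |G| = 6; so <chi_0, chi_0> = 1 (norm-1 confirms irreducibility).

Proof sketch: Compute term by term over conjugacy classes (|C| * chi_0(C) * conj(chi_0(C))):
  1*(1)*conj(1) + 1*(1)*conj(1) + 1*(1)*conj(1) + 1*(1)*conj(1) + 1*(1)*conj(1) + 1*(1)*conj(1)
  = (1) + (1) + (1) + (1) + (1) + (1)
  = 6.
(Exp terms are combined using exp(i*s)*conj(exp(i*t)) = exp(i*(s-t)), and sums of them are collapsed using the identity that for every m > 1 the m distinct m-th roots of unity sum to 0, e.g. 1 + exp(2*I*pi/3) + exp(-2*I*pi/3) = 0.)
Dividing by |G| = 6 gives 6/6 = 1, matching the row-orthogonality relation <chi_0, chi_0> = [chi_0 = chi_0].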